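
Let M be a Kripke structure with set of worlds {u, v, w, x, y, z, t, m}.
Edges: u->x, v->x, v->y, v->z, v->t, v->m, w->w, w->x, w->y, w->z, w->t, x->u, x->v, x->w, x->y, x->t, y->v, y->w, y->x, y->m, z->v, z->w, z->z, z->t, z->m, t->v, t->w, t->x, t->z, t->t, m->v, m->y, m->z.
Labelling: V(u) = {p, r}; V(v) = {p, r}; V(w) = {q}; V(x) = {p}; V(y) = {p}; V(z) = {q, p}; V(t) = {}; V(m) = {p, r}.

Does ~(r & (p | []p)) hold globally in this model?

Let φ = ~(r & (p | []p)). Evaluate φ at each world:
  u (successors {x}): φ is false.
  v (successors {x, y, z, t, m}): φ is false.
  w (successors {w, x, y, z, t}): φ is true.
  x (successors {u, v, w, y, t}): φ is true.
  y (successors {v, w, x, m}): φ is true.
  z (successors {v, w, z, t, m}): φ is true.
  t (successors {v, w, x, z, t}): φ is true.
  m (successors {v, y, z}): φ is false.
Detail at u (counterexample):
  At u: r & (p | []p) is true, so ~(r & (p | []p)) is false.
    At u: r is true, p | []p is true, so r & (p | []p) is true.
      At u: p is true, []p is true, so p | []p is true.

No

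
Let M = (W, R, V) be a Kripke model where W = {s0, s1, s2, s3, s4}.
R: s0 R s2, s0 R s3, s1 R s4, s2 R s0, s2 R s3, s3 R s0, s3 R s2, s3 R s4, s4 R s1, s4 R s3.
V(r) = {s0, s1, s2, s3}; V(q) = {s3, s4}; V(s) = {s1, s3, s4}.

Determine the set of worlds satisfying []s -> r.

s0, s1, s2, s3

Recall that []ψ holds at a world iff ψ holds at every accessible world, and <>ψ holds iff ψ holds at some accessible world.
Let φ = []s -> r. Evaluate φ at each world:
  s0 (successors {s2, s3}): φ is true.
  s1 (successors {s4}): φ is true.
  s2 (successors {s0, s3}): φ is true.
  s3 (successors {s0, s2, s4}): φ is true.
  s4 (successors {s1, s3}): φ is false.
For instance, at s0:
  At s0: []s is false, r is true, so []s -> r is true.
    At s0: []s requires s at every successor {s2, s3}.
      s fails at s2, so []s is false at s0.
Satisfying worlds: {s0, s1, s2, s3}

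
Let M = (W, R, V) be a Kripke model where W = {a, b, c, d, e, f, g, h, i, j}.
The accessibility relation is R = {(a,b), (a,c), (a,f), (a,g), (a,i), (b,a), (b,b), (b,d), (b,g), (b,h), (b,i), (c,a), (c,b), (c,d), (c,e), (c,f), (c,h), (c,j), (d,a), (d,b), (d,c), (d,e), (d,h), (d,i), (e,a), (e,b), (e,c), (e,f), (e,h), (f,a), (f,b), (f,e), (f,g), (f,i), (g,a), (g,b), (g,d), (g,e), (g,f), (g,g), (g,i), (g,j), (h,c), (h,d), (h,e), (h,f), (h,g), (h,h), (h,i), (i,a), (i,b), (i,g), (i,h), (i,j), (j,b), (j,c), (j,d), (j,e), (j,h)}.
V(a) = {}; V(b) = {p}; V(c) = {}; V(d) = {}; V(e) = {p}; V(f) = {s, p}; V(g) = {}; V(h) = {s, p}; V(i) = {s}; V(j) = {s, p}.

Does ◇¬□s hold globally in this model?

Recall that □ψ holds at a world iff ψ holds at every accessible world, and ◇ψ holds iff ψ holds at some accessible world.
Let φ = ◇¬□s. Evaluate φ at each world:
  a (successors {b, c, f, g, i}): φ is true.
  b (successors {a, b, d, g, h, i}): φ is true.
  c (successors {a, b, d, e, f, h, j}): φ is true.
  d (successors {a, b, c, e, h, i}): φ is true.
  e (successors {a, b, c, f, h}): φ is true.
  f (successors {a, b, e, g, i}): φ is true.
  g (successors {a, b, d, e, f, g, i, j}): φ is true.
  h (successors {c, d, e, f, g, h, i}): φ is true.
  i (successors {a, b, g, h, j}): φ is true.
  j (successors {b, c, d, e, h}): φ is true.
For instance, at f:
  At f: ◇¬□s requires ¬□s at some successor in {a, b, e, g, i}.
    ¬□s holds at a, so ◇¬□s is true at f.
      At a: □s is false, so ¬□s is true.

Yes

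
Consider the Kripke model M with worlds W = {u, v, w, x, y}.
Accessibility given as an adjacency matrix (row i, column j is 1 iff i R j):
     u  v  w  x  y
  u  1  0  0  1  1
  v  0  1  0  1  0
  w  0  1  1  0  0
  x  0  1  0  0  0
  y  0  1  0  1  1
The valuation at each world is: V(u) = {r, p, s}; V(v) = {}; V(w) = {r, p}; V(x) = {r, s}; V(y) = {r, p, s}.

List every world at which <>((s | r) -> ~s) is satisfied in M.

v, w, x, y

Recall that <>ψ holds at a world iff ψ holds at some accessible world.
Let φ = <>((s | r) -> ~s). Evaluate φ at each world:
  u (successors {u, x, y}): φ is false.
  v (successors {v, x}): φ is true.
  w (successors {v, w}): φ is true.
  x (successors {v}): φ is true.
  y (successors {v, x, y}): φ is true.
For instance, at v:
  At v: <>((s | r) -> ~s) requires (s | r) -> ~s at some successor in {v, x}.
    (s | r) -> ~s holds at v, so <>((s | r) -> ~s) is true at v.
Satisfying worlds: {v, w, x, y}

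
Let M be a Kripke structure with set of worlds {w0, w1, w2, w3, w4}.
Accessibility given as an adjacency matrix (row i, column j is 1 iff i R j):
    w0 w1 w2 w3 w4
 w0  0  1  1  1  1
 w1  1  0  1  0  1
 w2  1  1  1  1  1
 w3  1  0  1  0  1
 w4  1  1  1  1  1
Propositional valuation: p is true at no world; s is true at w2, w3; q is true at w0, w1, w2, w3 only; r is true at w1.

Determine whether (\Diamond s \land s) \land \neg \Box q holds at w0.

No

At w0: \Diamond s \land s is false, \neg \Box q is true, so (\Diamond s \land s) \land \neg \Box q is false.
  At w0: \Diamond s is true, s is false, so \Diamond s \land s is false.
    At w0: \Diamond s requires s at some successor in {w1, w2, w3, w4}.
      s holds at w2, so \Diamond s is true at w0.
  At w0: \Box q is false, so \neg \Box q is true.
    At w0: \Box q requires q at every successor {w1, w2, w3, w4}.
      q fails at w4, so \Box q is false at w0.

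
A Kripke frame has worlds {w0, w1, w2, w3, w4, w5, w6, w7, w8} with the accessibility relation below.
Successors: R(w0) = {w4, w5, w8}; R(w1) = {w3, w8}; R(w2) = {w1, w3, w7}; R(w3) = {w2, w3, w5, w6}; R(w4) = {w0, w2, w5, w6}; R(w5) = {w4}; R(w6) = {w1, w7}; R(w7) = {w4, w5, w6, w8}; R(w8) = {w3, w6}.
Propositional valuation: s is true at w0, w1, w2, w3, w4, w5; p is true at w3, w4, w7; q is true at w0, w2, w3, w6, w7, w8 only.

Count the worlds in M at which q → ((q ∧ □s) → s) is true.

9

Let φ = q → ((q ∧ □s) → s). Evaluate φ at each world:
  w0 (successors {w4, w5, w8}): φ is true.
  w1 (successors {w3, w8}): φ is true.
  w2 (successors {w1, w3, w7}): φ is true.
  w3 (successors {w2, w3, w5, w6}): φ is true.
  w4 (successors {w0, w2, w5, w6}): φ is true.
  w5 (successors {w4}): φ is true.
  w6 (successors {w1, w7}): φ is true.
  w7 (successors {w4, w5, w6, w8}): φ is true.
  w8 (successors {w3, w6}): φ is true.
For instance, at w8:
  At w8: q is true, (q ∧ □s) → s is true, so q → ((q ∧ □s) → s) is true.
    At w8: q ∧ □s is false, s is false, so (q ∧ □s) → s is true.
      At w8: q is true, □s is false, so q ∧ □s is false.
Satisfying worlds: {w0, w1, w2, w3, w4, w5, w6, w7, w8}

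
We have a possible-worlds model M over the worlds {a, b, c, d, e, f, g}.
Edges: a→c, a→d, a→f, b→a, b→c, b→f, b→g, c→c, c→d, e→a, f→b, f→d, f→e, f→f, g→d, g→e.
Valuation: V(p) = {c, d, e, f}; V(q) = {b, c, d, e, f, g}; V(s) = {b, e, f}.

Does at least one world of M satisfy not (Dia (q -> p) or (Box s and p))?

Let φ = not (Dia (q -> p) or (Box s and p)). Evaluate φ at each world:
  a (successors {c, d, f}): φ is false.
  b (successors {a, c, f, g}): φ is false.
  c (successors {c, d}): φ is false.
  d (successors ∅): φ is false.
  e (successors {a}): φ is false.
  f (successors {b, d, e, f}): φ is false.
  g (successors {d, e}): φ is false.
For instance, at a:
  At a: Dia (q -> p) or (Box s and p) is true, so not (Dia (q -> p) or (Box s and p)) is false.
    At a: Dia (q -> p) is true, Box s and p is false, so Dia (q -> p) or (Box s and p) is true.
      At a: Dia (q -> p) requires q -> p at some successor in {c, d, f}.
        q -> p holds at c, so Dia (q -> p) is true at a.
      At a: Box s is false, p is false, so Box s and p is false.

No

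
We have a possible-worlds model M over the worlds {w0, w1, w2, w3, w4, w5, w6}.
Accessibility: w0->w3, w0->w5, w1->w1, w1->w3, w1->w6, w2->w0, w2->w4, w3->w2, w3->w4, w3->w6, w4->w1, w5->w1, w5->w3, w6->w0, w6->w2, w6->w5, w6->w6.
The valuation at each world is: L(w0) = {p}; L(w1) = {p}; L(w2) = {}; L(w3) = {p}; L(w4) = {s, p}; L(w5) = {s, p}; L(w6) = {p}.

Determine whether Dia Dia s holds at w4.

Recall that Dia ψ holds at a world iff ψ holds at some accessible world.
At w4: Dia Dia s requires Dia s at some successor in {w1}.
  At w1: Dia s is false.
So Dia Dia s is false at w4.

No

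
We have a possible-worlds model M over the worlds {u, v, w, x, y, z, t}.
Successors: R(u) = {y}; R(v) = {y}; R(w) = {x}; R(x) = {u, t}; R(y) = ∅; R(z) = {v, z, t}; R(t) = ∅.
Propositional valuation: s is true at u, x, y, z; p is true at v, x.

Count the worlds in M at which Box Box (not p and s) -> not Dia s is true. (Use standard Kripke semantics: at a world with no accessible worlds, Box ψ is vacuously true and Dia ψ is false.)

Recall that Box ψ holds at a world iff ψ holds at every accessible world, and Dia ψ holds iff ψ holds at some accessible world.
Let φ = Box Box (not p and s) -> not Dia s. Evaluate φ at each world:
  u (successors {y}): φ is false.
  v (successors {y}): φ is false.
  w (successors {x}): φ is true.
  x (successors {u, t}): φ is false.
  y (successors ∅): φ is true.
  z (successors {v, z, t}): φ is true.
  t (successors ∅): φ is true.
For instance, at v:
  At v: Box Box (not p and s) is true, not Dia s is false, so Box Box (not p and s) -> not Dia s is false.
    At v: Box Box (not p and s) requires Box (not p and s) at every successor {y}.
      At y: Box (not p and s) is true.
    So Box Box (not p and s) is true at v.
    At v: Dia s is true, so not Dia s is false.
      At v: Dia s requires s at some successor in {y}.
        s holds at y, so Dia s is true at v.
Satisfying worlds: {w, y, z, t}

4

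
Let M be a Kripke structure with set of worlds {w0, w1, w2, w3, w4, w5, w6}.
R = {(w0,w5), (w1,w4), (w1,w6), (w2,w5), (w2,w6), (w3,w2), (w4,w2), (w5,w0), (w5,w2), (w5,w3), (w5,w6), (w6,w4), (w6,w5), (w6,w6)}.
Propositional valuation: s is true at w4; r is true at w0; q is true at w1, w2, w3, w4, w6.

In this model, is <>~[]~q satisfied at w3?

At w3: <>~[]~q requires ~[]~q at some successor in {w2}.
  ~[]~q holds at w2, so <>~[]~q is true at w3.
    At w2: []~q is false, so ~[]~q is true.
      At w2: []~q requires ~q at every successor {w5, w6}.
        ~q fails at w6, so []~q is false at w2.

Yes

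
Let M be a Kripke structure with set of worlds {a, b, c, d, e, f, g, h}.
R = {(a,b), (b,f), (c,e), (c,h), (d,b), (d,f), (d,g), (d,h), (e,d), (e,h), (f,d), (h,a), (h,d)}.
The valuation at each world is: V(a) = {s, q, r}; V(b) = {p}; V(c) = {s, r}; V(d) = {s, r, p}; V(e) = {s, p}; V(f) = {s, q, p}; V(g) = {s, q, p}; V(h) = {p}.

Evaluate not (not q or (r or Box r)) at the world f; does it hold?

No

At f: not q or (r or Box r) is true, so not (not q or (r or Box r)) is false.
  At f: not q is false, r or Box r is true, so not q or (r or Box r) is true.
    At f: r is false, Box r is true, so r or Box r is true.
      At f: Box r requires r at every successor {d}.
        At d: r is true.
      So Box r is true at f.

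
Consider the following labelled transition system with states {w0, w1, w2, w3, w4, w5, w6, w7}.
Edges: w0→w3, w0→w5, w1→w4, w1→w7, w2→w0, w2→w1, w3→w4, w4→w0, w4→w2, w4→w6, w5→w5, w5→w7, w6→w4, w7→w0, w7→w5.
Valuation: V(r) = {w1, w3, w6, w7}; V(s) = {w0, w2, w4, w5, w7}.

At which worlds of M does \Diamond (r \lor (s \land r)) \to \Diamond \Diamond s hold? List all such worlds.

Recall that \Diamond ψ holds at a world iff ψ holds at some accessible world.
Let φ = \Diamond (r \lor (s \land r)) \to \Diamond \Diamond s. Evaluate φ at each world:
  w0 (successors {w3, w5}): φ is true.
  w1 (successors {w4, w7}): φ is true.
  w2 (successors {w0, w1}): φ is true.
  w3 (successors {w4}): φ is true.
  w4 (successors {w0, w2, w6}): φ is true.
  w5 (successors {w5, w7}): φ is true.
  w6 (successors {w4}): φ is true.
  w7 (successors {w0, w5}): φ is true.
For instance, at w4:
  At w4: \Diamond (r \lor (s \land r)) is true, \Diamond \Diamond s is true, so \Diamond (r \lor (s \land r)) \to \Diamond \Diamond s is true.
    At w4: \Diamond (r \lor (s \land r)) requires r \lor (s \land r) at some successor in {w0, w2, w6}.
      r \lor (s \land r) holds at w6, so \Diamond (r \lor (s \land r)) is true at w4.
    At w4: \Diamond \Diamond s requires \Diamond s at some successor in {w0, w2, w6}.
      \Diamond s holds at w0, so \Diamond \Diamond s is true at w4.
Satisfying worlds: {w0, w1, w2, w3, w4, w5, w6, w7}

w0, w1, w2, w3, w4, w5, w6, w7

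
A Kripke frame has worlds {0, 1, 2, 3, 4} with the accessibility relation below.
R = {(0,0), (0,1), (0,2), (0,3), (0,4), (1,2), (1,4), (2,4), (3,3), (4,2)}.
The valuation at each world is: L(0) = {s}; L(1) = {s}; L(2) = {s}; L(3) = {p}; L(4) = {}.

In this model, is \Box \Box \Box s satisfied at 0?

At 0: \Box \Box \Box s requires \Box \Box s at every successor {0, 1, 2, 3, 4}.
  \Box \Box s fails at 0, so \Box \Box \Box s is false at 0.
    At 0: \Box \Box s requires \Box s at every successor {0, 1, 2, 3, 4}.
      \Box s fails at 0, so \Box \Box s is false at 0.

No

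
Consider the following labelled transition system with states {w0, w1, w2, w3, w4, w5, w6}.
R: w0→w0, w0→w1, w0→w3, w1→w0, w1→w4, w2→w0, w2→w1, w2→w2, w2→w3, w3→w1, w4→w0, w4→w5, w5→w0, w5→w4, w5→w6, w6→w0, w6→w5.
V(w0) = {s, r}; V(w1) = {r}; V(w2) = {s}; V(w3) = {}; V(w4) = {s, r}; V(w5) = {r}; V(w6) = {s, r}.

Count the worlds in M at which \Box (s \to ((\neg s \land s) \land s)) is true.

Let φ = \Box (s \to ((\neg s \land s) \land s)). Evaluate φ at each world:
  w0 (successors {w0, w1, w3}): φ is false.
  w1 (successors {w0, w4}): φ is false.
  w2 (successors {w0, w1, w2, w3}): φ is false.
  w3 (successors {w1}): φ is true.
  w4 (successors {w0, w5}): φ is false.
  w5 (successors {w0, w4, w6}): φ is false.
  w6 (successors {w0, w5}): φ is false.
For instance, at w6:
  At w6: \Box (s \to ((\neg s \land s) \land s)) requires s \to ((\neg s \land s) \land s) at every successor {w0, w5}.
    s \to ((\neg s \land s) \land s) fails at w0, so \Box (s \to ((\neg s \land s) \land s)) is false at w6.
Satisfying worlds: {w3}

1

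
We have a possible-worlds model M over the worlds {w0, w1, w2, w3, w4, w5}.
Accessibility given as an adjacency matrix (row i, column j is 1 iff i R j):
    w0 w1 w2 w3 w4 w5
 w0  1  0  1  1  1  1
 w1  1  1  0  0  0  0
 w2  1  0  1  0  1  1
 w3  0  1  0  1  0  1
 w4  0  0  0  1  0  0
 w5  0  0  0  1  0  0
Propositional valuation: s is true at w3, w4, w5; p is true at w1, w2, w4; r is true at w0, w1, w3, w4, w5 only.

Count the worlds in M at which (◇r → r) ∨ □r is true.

Let φ = (◇r → r) ∨ □r. Evaluate φ at each world:
  w0 (successors {w0, w2, w3, w4, w5}): φ is true.
  w1 (successors {w0, w1}): φ is true.
  w2 (successors {w0, w2, w4, w5}): φ is false.
  w3 (successors {w1, w3, w5}): φ is true.
  w4 (successors {w3}): φ is true.
  w5 (successors {w3}): φ is true.
For instance, at w1:
  At w1: ◇r → r is true, □r is true, so (◇r → r) ∨ □r is true.
    At w1: ◇r is true, r is true, so ◇r → r is true.
      At w1: ◇r requires r at some successor in {w0, w1}.
        r holds at w0, so ◇r is true at w1.
    At w1: □r requires r at every successor {w0, w1}.
      At w0: r is true.
      At w1: r is true.
    So □r is true at w1.
Satisfying worlds: {w0, w1, w3, w4, w5}

5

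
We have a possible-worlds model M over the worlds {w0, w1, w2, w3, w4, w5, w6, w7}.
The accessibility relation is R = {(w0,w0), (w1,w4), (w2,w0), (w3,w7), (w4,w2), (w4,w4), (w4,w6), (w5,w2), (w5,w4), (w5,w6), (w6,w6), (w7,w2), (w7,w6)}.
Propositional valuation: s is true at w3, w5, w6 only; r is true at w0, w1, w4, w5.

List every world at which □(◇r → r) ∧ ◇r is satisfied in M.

w0, w1, w2

Let φ = □(◇r → r) ∧ ◇r. Evaluate φ at each world:
  w0 (successors {w0}): φ is true.
  w1 (successors {w4}): φ is true.
  w2 (successors {w0}): φ is true.
  w3 (successors {w7}): φ is false.
  w4 (successors {w2, w4, w6}): φ is false.
  w5 (successors {w2, w4, w6}): φ is false.
  w6 (successors {w6}): φ is false.
  w7 (successors {w2, w6}): φ is false.
For instance, at w6:
  At w6: □(◇r → r) is true, ◇r is false, so □(◇r → r) ∧ ◇r is false.
    At w6: □(◇r → r) requires ◇r → r at every successor {w6}.
      At w6: ◇r → r is true.
    So □(◇r → r) is true at w6.
    At w6: ◇r requires r at some successor in {w6}.
      At w6: r is false.
    So ◇r is false at w6.
Satisfying worlds: {w0, w1, w2}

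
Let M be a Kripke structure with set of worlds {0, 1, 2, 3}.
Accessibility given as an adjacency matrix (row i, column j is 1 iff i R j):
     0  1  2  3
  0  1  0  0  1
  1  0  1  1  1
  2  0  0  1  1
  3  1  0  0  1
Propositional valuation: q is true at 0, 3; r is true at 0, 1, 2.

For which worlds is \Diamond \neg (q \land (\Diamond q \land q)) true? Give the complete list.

1, 2

Let φ = \Diamond \neg (q \land (\Diamond q \land q)). Evaluate φ at each world:
  0 (successors {0, 3}): φ is false.
  1 (successors {1, 2, 3}): φ is true.
  2 (successors {2, 3}): φ is true.
  3 (successors {0, 3}): φ is false.
For instance, at 0:
  At 0: \Diamond \neg (q \land (\Diamond q \land q)) requires \neg (q \land (\Diamond q \land q)) at some successor in {0, 3}.
    At 0: \neg (q \land (\Diamond q \land q)) is false.
    At 3: \neg (q \land (\Diamond q \land q)) is false.
  So \Diamond \neg (q \land (\Diamond q \land q)) is false at 0.
Satisfying worlds: {1, 2}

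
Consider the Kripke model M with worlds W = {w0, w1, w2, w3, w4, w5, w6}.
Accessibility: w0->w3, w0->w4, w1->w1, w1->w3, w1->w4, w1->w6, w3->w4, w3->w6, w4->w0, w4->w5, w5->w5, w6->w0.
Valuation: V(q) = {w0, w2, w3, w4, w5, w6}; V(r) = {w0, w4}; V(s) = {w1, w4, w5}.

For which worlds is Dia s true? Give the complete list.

w0, w1, w3, w4, w5

Let φ = Dia s. Evaluate φ at each world:
  w0 (successors {w3, w4}): φ is true.
  w1 (successors {w1, w3, w4, w6}): φ is true.
  w2 (successors ∅): φ is false.
  w3 (successors {w4, w6}): φ is true.
  w4 (successors {w0, w5}): φ is true.
  w5 (successors {w5}): φ is true.
  w6 (successors {w0}): φ is false.
For instance, at w6:
  At w6: Dia s requires s at some successor in {w0}.
    At w0: s is false.
  So Dia s is false at w6.
Satisfying worlds: {w0, w1, w3, w4, w5}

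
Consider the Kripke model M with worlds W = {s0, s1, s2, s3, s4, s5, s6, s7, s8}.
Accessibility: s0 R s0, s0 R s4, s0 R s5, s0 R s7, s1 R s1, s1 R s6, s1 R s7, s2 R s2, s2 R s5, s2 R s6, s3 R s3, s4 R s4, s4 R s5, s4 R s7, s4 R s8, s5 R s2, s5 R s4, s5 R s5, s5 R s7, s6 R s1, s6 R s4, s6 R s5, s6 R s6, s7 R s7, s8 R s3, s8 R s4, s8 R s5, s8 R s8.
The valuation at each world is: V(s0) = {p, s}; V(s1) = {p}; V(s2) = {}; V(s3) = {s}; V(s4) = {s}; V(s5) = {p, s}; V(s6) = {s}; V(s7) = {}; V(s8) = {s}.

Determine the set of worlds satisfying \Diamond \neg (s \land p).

Let φ = \Diamond \neg (s \land p). Evaluate φ at each world:
  s0 (successors {s0, s4, s5, s7}): φ is true.
  s1 (successors {s1, s6, s7}): φ is true.
  s2 (successors {s2, s5, s6}): φ is true.
  s3 (successors {s3}): φ is true.
  s4 (successors {s4, s5, s7, s8}): φ is true.
  s5 (successors {s2, s4, s5, s7}): φ is true.
  s6 (successors {s1, s4, s5, s6}): φ is true.
  s7 (successors {s7}): φ is true.
  s8 (successors {s3, s4, s5, s8}): φ is true.
For instance, at s7:
  At s7: \Diamond \neg (s \land p) requires \neg (s \land p) at some successor in {s7}.
    \neg (s \land p) holds at s7, so \Diamond \neg (s \land p) is true at s7.
Satisfying worlds: {s0, s1, s2, s3, s4, s5, s6, s7, s8}

s0, s1, s2, s3, s4, s5, s6, s7, s8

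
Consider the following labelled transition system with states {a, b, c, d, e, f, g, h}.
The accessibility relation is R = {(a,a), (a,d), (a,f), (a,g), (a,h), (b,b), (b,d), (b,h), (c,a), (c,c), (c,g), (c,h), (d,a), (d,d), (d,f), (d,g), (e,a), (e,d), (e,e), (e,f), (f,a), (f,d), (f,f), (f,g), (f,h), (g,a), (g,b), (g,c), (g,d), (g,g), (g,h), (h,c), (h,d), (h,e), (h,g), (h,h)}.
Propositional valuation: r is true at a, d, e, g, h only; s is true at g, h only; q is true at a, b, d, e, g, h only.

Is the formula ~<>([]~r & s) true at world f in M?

Yes

At f: <>([]~r & s) is false, so ~<>([]~r & s) is true.
  At f: <>([]~r & s) requires []~r & s at some successor in {a, d, f, g, h}.
    At a: []~r & s is false.
    At d: []~r & s is false.
    At f: []~r & s is false.
    At g: []~r & s is false.
    At h: []~r & s is false.
  So <>([]~r & s) is false at f.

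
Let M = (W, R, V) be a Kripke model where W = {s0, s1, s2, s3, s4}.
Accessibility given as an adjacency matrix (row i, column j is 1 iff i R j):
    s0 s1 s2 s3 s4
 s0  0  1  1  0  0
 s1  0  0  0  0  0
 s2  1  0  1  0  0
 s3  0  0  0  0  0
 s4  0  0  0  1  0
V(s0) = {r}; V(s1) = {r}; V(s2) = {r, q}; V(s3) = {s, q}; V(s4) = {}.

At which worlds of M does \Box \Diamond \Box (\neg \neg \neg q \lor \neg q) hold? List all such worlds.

Let φ = \Box \Diamond \Box (\neg \neg \neg q \lor \neg q). Evaluate φ at each world:
  s0 (successors {s1, s2}): φ is false.
  s1 (successors ∅): φ is true.
  s2 (successors {s0, s2}): φ is false.
  s3 (successors ∅): φ is true.
  s4 (successors {s3}): φ is false.
For instance, at s4:
  At s4: \Box \Diamond \Box (\neg \neg \neg q \lor \neg q) requires \Diamond \Box (\neg \neg \neg q \lor \neg q) at every successor {s3}.
    \Diamond \Box (\neg \neg \neg q \lor \neg q) fails at s3, so \Box \Diamond \Box (\neg \neg \neg q \lor \neg q) is false at s4.
      At s3: no accessible worlds, so \Diamond \Box (\neg \neg \neg q \lor \neg q) is false.
Satisfying worlds: {s1, s3}

s1, s3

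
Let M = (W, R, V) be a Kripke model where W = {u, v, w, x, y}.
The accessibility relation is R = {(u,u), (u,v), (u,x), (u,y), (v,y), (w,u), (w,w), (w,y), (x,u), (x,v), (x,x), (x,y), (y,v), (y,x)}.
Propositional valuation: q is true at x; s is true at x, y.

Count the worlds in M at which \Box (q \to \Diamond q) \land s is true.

2

Recall that \Box ψ holds at a world iff ψ holds at every accessible world, and \Diamond ψ holds iff ψ holds at some accessible world.
Let φ = \Box (q \to \Diamond q) \land s. Evaluate φ at each world:
  u (successors {u, v, x, y}): φ is false.
  v (successors {y}): φ is false.
  w (successors {u, w, y}): φ is false.
  x (successors {u, v, x, y}): φ is true.
  y (successors {v, x}): φ is true.
For instance, at u:
  At u: \Box (q \to \Diamond q) is true, s is false, so \Box (q \to \Diamond q) \land s is false.
    At u: \Box (q \to \Diamond q) requires q \to \Diamond q at every successor {u, v, x, y}.
      At u: q \to \Diamond q is true.
      At v: q \to \Diamond q is true.
      At x: q \to \Diamond q is true.
      At y: q \to \Diamond q is true.
    So \Box (q \to \Diamond q) is true at u.
Satisfying worlds: {x, y}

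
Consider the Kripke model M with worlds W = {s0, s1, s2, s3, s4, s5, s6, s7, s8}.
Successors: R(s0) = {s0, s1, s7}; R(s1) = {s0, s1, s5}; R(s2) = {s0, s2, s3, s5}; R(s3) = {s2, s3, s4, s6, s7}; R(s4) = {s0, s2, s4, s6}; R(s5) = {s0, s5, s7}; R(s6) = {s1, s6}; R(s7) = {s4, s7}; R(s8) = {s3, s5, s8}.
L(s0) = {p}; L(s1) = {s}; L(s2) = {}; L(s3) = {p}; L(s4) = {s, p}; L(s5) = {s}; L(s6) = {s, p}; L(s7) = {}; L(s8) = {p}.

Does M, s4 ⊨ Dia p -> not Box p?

Recall that Box ψ holds at a world iff ψ holds at every accessible world, and Dia ψ holds iff ψ holds at some accessible world.
At s4: Dia p is true, not Box p is true, so Dia p -> not Box p is true.
  At s4: Dia p requires p at some successor in {s0, s2, s4, s6}.
    p holds at s0, so Dia p is true at s4.
  At s4: Box p is false, so not Box p is true.
    At s4: Box p requires p at every successor {s0, s2, s4, s6}.
      p fails at s2, so Box p is false at s4.

Yes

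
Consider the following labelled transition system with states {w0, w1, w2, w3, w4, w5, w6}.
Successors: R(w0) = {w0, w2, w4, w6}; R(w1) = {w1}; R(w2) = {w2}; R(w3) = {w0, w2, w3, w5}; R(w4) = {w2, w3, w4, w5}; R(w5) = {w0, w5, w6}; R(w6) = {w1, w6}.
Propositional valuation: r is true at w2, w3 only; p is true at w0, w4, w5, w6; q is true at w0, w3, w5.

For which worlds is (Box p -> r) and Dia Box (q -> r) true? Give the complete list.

Let φ = (Box p -> r) and Dia Box (q -> r). Evaluate φ at each world:
  w0 (successors {w0, w2, w4, w6}): φ is true.
  w1 (successors {w1}): φ is true.
  w2 (successors {w2}): φ is true.
  w3 (successors {w0, w2, w3, w5}): φ is true.
  w4 (successors {w2, w3, w4, w5}): φ is true.
  w5 (successors {w0, w5, w6}): φ is false.
  w6 (successors {w1, w6}): φ is true.
For instance, at w0:
  At w0: Box p -> r is true, Dia Box (q -> r) is true, so (Box p -> r) and Dia Box (q -> r) is true.
    At w0: Box p is false, r is false, so Box p -> r is true.
      At w0: Box p requires p at every successor {w0, w2, w4, w6}.
        p fails at w2, so Box p is false at w0.
    At w0: Dia Box (q -> r) requires Box (q -> r) at some successor in {w0, w2, w4, w6}.
      Box (q -> r) holds at w2, so Dia Box (q -> r) is true at w0.
Satisfying worlds: {w0, w1, w2, w3, w4, w6}

w0, w1, w2, w3, w4, w6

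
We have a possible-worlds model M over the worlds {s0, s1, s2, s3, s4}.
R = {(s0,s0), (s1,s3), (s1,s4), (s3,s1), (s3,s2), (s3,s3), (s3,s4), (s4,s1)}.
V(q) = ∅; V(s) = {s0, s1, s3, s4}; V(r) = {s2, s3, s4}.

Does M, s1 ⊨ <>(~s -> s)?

Yes

At s1: <>(~s -> s) requires ~s -> s at some successor in {s3, s4}.
  ~s -> s holds at s3, so <>(~s -> s) is true at s1.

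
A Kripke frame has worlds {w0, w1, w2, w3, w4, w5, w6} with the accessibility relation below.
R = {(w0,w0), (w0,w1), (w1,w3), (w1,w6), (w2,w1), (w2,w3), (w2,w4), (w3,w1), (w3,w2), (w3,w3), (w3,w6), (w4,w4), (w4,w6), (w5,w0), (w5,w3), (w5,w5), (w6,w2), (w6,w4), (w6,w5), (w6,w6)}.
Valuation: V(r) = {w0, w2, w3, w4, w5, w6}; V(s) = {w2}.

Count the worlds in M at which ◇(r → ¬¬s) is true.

Recall that ◇ψ holds at a world iff ψ holds at some accessible world.
Let φ = ◇(r → ¬¬s). Evaluate φ at each world:
  w0 (successors {w0, w1}): φ is true.
  w1 (successors {w3, w6}): φ is false.
  w2 (successors {w1, w3, w4}): φ is true.
  w3 (successors {w1, w2, w3, w6}): φ is true.
  w4 (successors {w4, w6}): φ is false.
  w5 (successors {w0, w3, w5}): φ is false.
  w6 (successors {w2, w4, w5, w6}): φ is true.
For instance, at w1:
  At w1: ◇(r → ¬¬s) requires r → ¬¬s at some successor in {w3, w6}.
    At w3: r → ¬¬s is false.
    At w6: r → ¬¬s is false.
  So ◇(r → ¬¬s) is false at w1.
Satisfying worlds: {w0, w2, w3, w6}

4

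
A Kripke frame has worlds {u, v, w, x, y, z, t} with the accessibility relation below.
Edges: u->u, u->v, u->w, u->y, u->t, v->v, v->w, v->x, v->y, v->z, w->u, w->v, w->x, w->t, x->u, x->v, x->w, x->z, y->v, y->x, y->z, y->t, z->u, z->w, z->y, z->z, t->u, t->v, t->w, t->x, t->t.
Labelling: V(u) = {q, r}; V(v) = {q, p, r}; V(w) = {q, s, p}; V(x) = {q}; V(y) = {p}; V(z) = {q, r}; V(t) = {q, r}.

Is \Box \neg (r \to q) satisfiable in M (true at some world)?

Let φ = \Box \neg (r \to q). Evaluate φ at each world:
  u (successors {u, v, w, y, t}): φ is false.
  v (successors {v, w, x, y, z}): φ is false.
  w (successors {u, v, x, t}): φ is false.
  x (successors {u, v, w, z}): φ is false.
  y (successors {v, x, z, t}): φ is false.
  z (successors {u, w, y, z}): φ is false.
  t (successors {u, v, w, x, t}): φ is false.
For instance, at t:
  At t: \Box \neg (r \to q) requires \neg (r \to q) at every successor {u, v, w, x, t}.
    \neg (r \to q) fails at u, so \Box \neg (r \to q) is false at t.

No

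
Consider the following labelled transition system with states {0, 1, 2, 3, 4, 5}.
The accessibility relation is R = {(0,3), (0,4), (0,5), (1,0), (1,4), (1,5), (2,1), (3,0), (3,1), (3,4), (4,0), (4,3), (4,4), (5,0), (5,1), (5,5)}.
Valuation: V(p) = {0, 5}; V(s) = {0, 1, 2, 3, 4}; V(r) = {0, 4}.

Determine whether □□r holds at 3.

No

At 3: □□r requires □r at every successor {0, 1, 4}.
  □r fails at 0, so □□r is false at 3.
    At 0: □r requires r at every successor {3, 4, 5}.
      r fails at 3, so □r is false at 0.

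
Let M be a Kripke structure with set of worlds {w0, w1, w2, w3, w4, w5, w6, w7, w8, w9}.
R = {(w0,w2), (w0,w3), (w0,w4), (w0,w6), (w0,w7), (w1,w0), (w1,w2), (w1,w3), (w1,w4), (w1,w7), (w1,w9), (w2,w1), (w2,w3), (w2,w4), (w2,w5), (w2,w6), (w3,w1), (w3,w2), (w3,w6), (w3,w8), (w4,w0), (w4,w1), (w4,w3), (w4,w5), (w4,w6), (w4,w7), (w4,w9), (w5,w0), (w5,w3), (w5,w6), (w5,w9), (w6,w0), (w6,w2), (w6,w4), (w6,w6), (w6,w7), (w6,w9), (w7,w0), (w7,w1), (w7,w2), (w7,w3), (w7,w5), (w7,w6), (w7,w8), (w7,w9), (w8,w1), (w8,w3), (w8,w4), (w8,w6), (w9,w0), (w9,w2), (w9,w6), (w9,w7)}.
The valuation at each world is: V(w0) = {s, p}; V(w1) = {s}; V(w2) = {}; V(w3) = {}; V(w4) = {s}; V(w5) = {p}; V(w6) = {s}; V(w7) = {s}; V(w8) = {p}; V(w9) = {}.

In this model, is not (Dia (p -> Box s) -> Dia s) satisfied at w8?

At w8: Dia (p -> Box s) -> Dia s is true, so not (Dia (p -> Box s) -> Dia s) is false.
  At w8: Dia (p -> Box s) is true, Dia s is true, so Dia (p -> Box s) -> Dia s is true.
    At w8: Dia (p -> Box s) requires p -> Box s at some successor in {w1, w3, w4, w6}.
      p -> Box s holds at w1, so Dia (p -> Box s) is true at w8.
    At w8: Dia s requires s at some successor in {w1, w3, w4, w6}.
      s holds at w1, so Dia s is true at w8.

No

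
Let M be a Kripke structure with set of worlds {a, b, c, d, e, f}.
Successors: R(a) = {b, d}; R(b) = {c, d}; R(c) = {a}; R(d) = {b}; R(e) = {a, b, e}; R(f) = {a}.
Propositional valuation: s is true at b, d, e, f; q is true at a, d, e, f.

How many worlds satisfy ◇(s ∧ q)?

3

Let φ = ◇(s ∧ q). Evaluate φ at each world:
  a (successors {b, d}): φ is true.
  b (successors {c, d}): φ is true.
  c (successors {a}): φ is false.
  d (successors {b}): φ is false.
  e (successors {a, b, e}): φ is true.
  f (successors {a}): φ is false.
For instance, at b:
  At b: ◇(s ∧ q) requires s ∧ q at some successor in {c, d}.
    s ∧ q holds at d, so ◇(s ∧ q) is true at b.
Satisfying worlds: {a, b, e}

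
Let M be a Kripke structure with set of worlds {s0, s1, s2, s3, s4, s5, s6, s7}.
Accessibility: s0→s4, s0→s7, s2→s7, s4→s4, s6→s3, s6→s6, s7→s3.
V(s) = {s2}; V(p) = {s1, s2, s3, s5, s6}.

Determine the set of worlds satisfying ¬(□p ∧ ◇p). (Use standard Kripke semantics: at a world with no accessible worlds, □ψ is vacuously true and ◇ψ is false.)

Recall that □ψ holds at a world iff ψ holds at every accessible world, and ◇ψ holds iff ψ holds at some accessible world.
Let φ = ¬(□p ∧ ◇p). Evaluate φ at each world:
  s0 (successors {s4, s7}): φ is true.
  s1 (successors ∅): φ is true.
  s2 (successors {s7}): φ is true.
  s3 (successors ∅): φ is true.
  s4 (successors {s4}): φ is true.
  s5 (successors ∅): φ is true.
  s6 (successors {s3, s6}): φ is false.
  s7 (successors {s3}): φ is false.
For instance, at s4:
  At s4: □p ∧ ◇p is false, so ¬(□p ∧ ◇p) is true.
    At s4: □p is false, ◇p is false, so □p ∧ ◇p is false.
      At s4: □p requires p at every successor {s4}.
        p fails at s4, so □p is false at s4.
      At s4: ◇p requires p at some successor in {s4}.
        At s4: p is false.
      So ◇p is false at s4.
Satisfying worlds: {s0, s1, s2, s3, s4, s5}

s0, s1, s2, s3, s4, s5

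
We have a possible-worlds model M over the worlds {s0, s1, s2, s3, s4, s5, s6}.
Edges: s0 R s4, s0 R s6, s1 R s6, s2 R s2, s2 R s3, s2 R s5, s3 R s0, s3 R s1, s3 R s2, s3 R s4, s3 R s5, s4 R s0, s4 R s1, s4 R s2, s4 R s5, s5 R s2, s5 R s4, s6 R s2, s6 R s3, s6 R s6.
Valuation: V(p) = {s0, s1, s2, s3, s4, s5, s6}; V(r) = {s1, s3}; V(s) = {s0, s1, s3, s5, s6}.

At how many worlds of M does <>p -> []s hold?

Let φ = <>p -> []s. Evaluate φ at each world:
  s0 (successors {s4, s6}): φ is false.
  s1 (successors {s6}): φ is true.
  s2 (successors {s2, s3, s5}): φ is false.
  s3 (successors {s0, s1, s2, s4, s5}): φ is false.
  s4 (successors {s0, s1, s2, s5}): φ is false.
  s5 (successors {s2, s4}): φ is false.
  s6 (successors {s2, s3, s6}): φ is false.
For instance, at s4:
  At s4: <>p is true, []s is false, so <>p -> []s is false.
    At s4: <>p requires p at some successor in {s0, s1, s2, s5}.
      p holds at s0, so <>p is true at s4.
    At s4: []s requires s at every successor {s0, s1, s2, s5}.
      s fails at s2, so []s is false at s4.
Satisfying worlds: {s1}

1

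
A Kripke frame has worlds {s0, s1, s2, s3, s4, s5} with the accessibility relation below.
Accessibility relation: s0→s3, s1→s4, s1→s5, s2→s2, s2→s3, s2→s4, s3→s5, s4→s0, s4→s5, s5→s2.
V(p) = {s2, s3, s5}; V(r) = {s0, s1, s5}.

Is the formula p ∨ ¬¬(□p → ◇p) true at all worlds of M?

Recall that □ψ holds at a world iff ψ holds at every accessible world, and ◇ψ holds iff ψ holds at some accessible world.
Let φ = p ∨ ¬¬(□p → ◇p). Evaluate φ at each world:
  s0 (successors {s3}): φ is true.
  s1 (successors {s4, s5}): φ is true.
  s2 (successors {s2, s3, s4}): φ is true.
  s3 (successors {s5}): φ is true.
  s4 (successors {s0, s5}): φ is true.
  s5 (successors {s2}): φ is true.
For instance, at s5:
  At s5: p is true, ¬¬(□p → ◇p) is true, so p ∨ ¬¬(□p → ◇p) is true.
    At s5: ¬(□p → ◇p) is false, so ¬¬(□p → ◇p) is true.
      At s5: □p → ◇p is true, so ¬(□p → ◇p) is false.

Yes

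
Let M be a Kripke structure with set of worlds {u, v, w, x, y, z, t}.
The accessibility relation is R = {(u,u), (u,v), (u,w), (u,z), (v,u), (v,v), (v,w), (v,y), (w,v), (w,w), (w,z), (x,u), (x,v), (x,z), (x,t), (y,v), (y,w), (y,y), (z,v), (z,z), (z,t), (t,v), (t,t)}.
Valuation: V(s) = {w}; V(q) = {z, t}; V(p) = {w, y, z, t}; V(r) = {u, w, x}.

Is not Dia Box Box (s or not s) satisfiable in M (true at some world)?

Recall that Box ψ holds at a world iff ψ holds at every accessible world, and Dia ψ holds iff ψ holds at some accessible world.
Let φ = not Dia Box Box (s or not s). Evaluate φ at each world:
  u (successors {u, v, w, z}): φ is false.
  v (successors {u, v, w, y}): φ is false.
  w (successors {v, w, z}): φ is false.
  x (successors {u, v, z, t}): φ is false.
  y (successors {v, w, y}): φ is false.
  z (successors {v, z, t}): φ is false.
  t (successors {v, t}): φ is false.
For instance, at u:
  At u: Dia Box Box (s or not s) is true, so not Dia Box Box (s or not s) is false.
    At u: Dia Box Box (s or not s) requires Box Box (s or not s) at some successor in {u, v, w, z}.
      Box Box (s or not s) holds at u, so Dia Box Box (s or not s) is true at u.

No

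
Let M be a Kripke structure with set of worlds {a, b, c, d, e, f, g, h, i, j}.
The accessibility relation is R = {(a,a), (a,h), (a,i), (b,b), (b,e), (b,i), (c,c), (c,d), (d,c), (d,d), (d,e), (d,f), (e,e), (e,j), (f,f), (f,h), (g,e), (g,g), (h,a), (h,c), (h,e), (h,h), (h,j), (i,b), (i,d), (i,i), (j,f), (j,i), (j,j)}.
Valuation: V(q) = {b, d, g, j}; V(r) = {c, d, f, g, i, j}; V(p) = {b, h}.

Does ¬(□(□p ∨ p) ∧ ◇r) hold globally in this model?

Yes

Let φ = ¬(□(□p ∨ p) ∧ ◇r). Evaluate φ at each world:
  a (successors {a, h, i}): φ is true.
  b (successors {b, e, i}): φ is true.
  c (successors {c, d}): φ is true.
  d (successors {c, d, e, f}): φ is true.
  e (successors {e, j}): φ is true.
  f (successors {f, h}): φ is true.
  g (successors {e, g}): φ is true.
  h (successors {a, c, e, h, j}): φ is true.
  i (successors {b, d, i}): φ is true.
  j (successors {f, i, j}): φ is true.
For instance, at e:
  At e: □(□p ∨ p) ∧ ◇r is false, so ¬(□(□p ∨ p) ∧ ◇r) is true.
    At e: □(□p ∨ p) is false, ◇r is true, so □(□p ∨ p) ∧ ◇r is false.
      At e: □(□p ∨ p) requires □p ∨ p at every successor {e, j}.
        □p ∨ p fails at e, so □(□p ∨ p) is false at e.
      At e: ◇r requires r at some successor in {e, j}.
        r holds at j, so ◇r is true at e.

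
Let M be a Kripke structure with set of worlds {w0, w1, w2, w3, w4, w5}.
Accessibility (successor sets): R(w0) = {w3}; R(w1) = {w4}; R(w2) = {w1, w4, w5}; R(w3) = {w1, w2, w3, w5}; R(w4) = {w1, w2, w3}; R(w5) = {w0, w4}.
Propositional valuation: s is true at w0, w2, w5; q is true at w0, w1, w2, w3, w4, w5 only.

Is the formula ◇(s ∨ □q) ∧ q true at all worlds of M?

Yes

Let φ = ◇(s ∨ □q) ∧ q. Evaluate φ at each world:
  w0 (successors {w3}): φ is true.
  w1 (successors {w4}): φ is true.
  w2 (successors {w1, w4, w5}): φ is true.
  w3 (successors {w1, w2, w3, w5}): φ is true.
  w4 (successors {w1, w2, w3}): φ is true.
  w5 (successors {w0, w4}): φ is true.
For instance, at w5:
  At w5: ◇(s ∨ □q) is true, q is true, so ◇(s ∨ □q) ∧ q is true.
    At w5: ◇(s ∨ □q) requires s ∨ □q at some successor in {w0, w4}.
      s ∨ □q holds at w0, so ◇(s ∨ □q) is true at w5.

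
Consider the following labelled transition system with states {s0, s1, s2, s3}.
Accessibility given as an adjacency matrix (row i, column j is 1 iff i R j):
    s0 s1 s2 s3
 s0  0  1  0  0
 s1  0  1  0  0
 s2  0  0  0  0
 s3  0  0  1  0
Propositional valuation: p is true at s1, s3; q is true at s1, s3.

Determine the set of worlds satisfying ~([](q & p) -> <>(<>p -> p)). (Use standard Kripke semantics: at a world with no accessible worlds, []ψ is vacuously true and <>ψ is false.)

Let φ = ~([](q & p) -> <>(<>p -> p)). Evaluate φ at each world:
  s0 (successors {s1}): φ is false.
  s1 (successors {s1}): φ is false.
  s2 (successors ∅): φ is true.
  s3 (successors {s2}): φ is false.
For instance, at s3:
  At s3: [](q & p) -> <>(<>p -> p) is true, so ~([](q & p) -> <>(<>p -> p)) is false.
    At s3: [](q & p) is false, <>(<>p -> p) is true, so [](q & p) -> <>(<>p -> p) is true.
      At s3: [](q & p) requires q & p at every successor {s2}.
        q & p fails at s2, so [](q & p) is false at s3.
      At s3: <>(<>p -> p) requires <>p -> p at some successor in {s2}.
        <>p -> p holds at s2, so <>(<>p -> p) is true at s3.
Satisfying worlds: {s2}

s2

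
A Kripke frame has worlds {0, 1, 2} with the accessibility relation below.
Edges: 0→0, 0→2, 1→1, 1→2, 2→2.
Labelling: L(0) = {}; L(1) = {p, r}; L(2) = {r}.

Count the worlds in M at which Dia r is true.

3

Let φ = Dia r. Evaluate φ at each world:
  0 (successors {0, 2}): φ is true.
  1 (successors {1, 2}): φ is true.
  2 (successors {2}): φ is true.
For instance, at 1:
  At 1: Dia r requires r at some successor in {1, 2}.
    r holds at 1, so Dia r is true at 1.
Satisfying worlds: {0, 1, 2}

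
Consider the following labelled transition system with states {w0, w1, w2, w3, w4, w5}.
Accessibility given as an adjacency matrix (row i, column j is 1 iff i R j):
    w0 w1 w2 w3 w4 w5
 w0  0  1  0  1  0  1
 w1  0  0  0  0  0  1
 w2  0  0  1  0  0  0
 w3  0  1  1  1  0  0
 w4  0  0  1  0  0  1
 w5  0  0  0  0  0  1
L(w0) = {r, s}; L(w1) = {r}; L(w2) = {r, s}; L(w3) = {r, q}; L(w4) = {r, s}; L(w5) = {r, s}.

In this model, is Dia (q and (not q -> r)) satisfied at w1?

Recall that Dia ψ holds at a world iff ψ holds at some accessible world.
At w1: Dia (q and (not q -> r)) requires q and (not q -> r) at some successor in {w5}.
  At w5: q and (not q -> r) is false.
So Dia (q and (not q -> r)) is false at w1.

No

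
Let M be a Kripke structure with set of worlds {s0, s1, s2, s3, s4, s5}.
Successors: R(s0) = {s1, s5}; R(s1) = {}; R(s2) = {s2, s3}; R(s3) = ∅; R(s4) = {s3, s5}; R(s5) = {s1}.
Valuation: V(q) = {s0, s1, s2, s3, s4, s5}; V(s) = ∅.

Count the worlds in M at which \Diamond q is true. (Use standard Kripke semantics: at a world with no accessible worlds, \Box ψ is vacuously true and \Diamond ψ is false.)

4

Let φ = \Diamond q. Evaluate φ at each world:
  s0 (successors {s1, s5}): φ is true.
  s1 (successors ∅): φ is false.
  s2 (successors {s2, s3}): φ is true.
  s3 (successors ∅): φ is false.
  s4 (successors {s3, s5}): φ is true.
  s5 (successors {s1}): φ is true.
For instance, at s0:
  At s0: \Diamond q requires q at some successor in {s1, s5}.
    q holds at s1, so \Diamond q is true at s0.
Satisfying worlds: {s0, s2, s4, s5}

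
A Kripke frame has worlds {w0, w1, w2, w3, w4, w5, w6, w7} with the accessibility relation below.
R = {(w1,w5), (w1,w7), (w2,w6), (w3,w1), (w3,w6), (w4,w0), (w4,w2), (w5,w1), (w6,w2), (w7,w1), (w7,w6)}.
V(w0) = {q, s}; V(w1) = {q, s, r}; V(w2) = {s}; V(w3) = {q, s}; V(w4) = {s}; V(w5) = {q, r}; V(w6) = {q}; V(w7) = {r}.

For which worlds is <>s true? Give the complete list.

w3, w4, w5, w6, w7

Recall that <>ψ holds at a world iff ψ holds at some accessible world.
Let φ = <>s. Evaluate φ at each world:
  w0 (successors ∅): φ is false.
  w1 (successors {w5, w7}): φ is false.
  w2 (successors {w6}): φ is false.
  w3 (successors {w1, w6}): φ is true.
  w4 (successors {w0, w2}): φ is true.
  w5 (successors {w1}): φ is true.
  w6 (successors {w2}): φ is true.
  w7 (successors {w1, w6}): φ is true.
For instance, at w3:
  At w3: <>s requires s at some successor in {w1, w6}.
    s holds at w1, so <>s is true at w3.
Satisfying worlds: {w3, w4, w5, w6, w7}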